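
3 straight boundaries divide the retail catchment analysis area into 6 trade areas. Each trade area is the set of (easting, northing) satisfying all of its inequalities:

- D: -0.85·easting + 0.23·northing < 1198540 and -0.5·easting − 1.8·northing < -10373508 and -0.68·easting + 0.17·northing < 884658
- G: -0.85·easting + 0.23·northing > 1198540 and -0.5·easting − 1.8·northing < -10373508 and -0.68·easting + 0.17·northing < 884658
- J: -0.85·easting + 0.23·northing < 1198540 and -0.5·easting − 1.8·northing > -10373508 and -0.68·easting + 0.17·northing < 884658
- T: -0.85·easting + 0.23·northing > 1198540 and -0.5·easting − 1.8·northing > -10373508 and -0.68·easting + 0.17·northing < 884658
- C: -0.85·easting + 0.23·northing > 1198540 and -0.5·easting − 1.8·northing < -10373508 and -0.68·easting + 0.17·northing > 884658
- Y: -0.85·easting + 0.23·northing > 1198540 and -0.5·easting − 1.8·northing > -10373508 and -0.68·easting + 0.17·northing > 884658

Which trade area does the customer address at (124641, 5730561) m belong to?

-0.85·124641 + 0.23·5730561 = 1212084.180, which is > 1198540
-0.5·124641 − 1.8·5730561 = -10377330.300, which is < -10373508
-0.68·124641 + 0.17·5730561 = 889439.490, which is > 884658
This sign pattern matches C.

C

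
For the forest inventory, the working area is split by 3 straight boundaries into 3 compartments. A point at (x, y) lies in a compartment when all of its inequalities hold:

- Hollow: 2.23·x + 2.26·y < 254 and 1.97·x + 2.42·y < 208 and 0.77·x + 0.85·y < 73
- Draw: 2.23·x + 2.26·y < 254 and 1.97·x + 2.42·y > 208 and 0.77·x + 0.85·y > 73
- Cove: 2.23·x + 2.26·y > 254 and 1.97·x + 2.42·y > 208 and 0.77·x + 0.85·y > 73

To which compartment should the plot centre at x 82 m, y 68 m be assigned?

Cove

2.23·82 + 2.26·68 = 336.540, which is > 254
1.97·82 + 2.42·68 = 326.100, which is > 208
0.77·82 + 0.85·68 = 120.940, which is > 73
This sign pattern matches Cove.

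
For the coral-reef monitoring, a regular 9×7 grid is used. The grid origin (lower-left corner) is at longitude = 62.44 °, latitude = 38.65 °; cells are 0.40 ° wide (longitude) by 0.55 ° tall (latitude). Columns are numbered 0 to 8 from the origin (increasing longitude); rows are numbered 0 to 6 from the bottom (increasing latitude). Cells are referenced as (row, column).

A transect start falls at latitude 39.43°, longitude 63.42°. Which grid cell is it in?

(1, 2)

Column index: ⌊(63.42 − 62.44) / 0.40⌋ = ⌊2.450⌋ = 2
Row offset from origin: ⌊(39.43 − 38.65) / 0.55⌋ = ⌊1.418⌋ = 1 → row 1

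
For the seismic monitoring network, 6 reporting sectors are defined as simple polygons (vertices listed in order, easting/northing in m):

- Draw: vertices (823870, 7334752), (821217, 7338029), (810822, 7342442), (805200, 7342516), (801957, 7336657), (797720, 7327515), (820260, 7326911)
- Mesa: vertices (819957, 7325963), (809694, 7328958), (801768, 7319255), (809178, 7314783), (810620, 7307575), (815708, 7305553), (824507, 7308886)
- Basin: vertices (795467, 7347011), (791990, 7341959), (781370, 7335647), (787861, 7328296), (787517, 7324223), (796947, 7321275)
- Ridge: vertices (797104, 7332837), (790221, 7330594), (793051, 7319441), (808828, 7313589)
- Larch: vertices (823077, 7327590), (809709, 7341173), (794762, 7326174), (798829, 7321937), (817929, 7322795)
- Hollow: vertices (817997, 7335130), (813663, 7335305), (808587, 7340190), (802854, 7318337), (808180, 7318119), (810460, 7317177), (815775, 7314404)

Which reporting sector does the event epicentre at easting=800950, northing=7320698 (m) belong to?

Cast a ray rightward from (800950, 7320698). For each polygon, the edges (by vertex number in listed order) whose endpoints lie on opposite sides of northing = 7320698, where each meets that height, and whether that is right or left of the point:
Draw: no edge straddles that height → 0 crossings.
Mesa: 2–3 at easting≈802946.7 (right), 7–1 at easting≈821359.8 (right) → 2 crossings.
Basin: no edge straddles that height → 0 crossings.
Ridge: 2–3 at easting≈792732.0 (left), 4–1 at easting≈804497.9 (right) → 1 crossing.
Larch: no edge straddles that height → 0 crossings.
Hollow: 3–4 at easting≈803473.4 (right), 7–1 at easting≈816449.8 (right) → 2 crossings.
Only Ridge has an odd count, so the point is inside Ridge.

Ridge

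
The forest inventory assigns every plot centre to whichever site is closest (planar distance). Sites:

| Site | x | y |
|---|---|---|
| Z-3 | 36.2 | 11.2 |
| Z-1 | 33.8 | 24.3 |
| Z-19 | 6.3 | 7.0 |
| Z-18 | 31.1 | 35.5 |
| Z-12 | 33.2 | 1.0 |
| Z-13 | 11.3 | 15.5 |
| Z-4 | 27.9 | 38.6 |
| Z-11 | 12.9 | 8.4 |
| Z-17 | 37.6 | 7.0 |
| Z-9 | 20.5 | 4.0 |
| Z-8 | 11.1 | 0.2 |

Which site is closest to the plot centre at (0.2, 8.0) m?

Z-19

Squared distances to each site:
Z-3: 1306.240; Z-1: 1394.650; Z-19: 38.210; Z-18: 1711.060; Z-12: 1138.000; Z-13: 179.460; Z-4: 1703.650; Z-11: 161.450; Z-17: 1399.760; Z-9: 428.090; Z-8: 179.650.
Minimum at Z-19.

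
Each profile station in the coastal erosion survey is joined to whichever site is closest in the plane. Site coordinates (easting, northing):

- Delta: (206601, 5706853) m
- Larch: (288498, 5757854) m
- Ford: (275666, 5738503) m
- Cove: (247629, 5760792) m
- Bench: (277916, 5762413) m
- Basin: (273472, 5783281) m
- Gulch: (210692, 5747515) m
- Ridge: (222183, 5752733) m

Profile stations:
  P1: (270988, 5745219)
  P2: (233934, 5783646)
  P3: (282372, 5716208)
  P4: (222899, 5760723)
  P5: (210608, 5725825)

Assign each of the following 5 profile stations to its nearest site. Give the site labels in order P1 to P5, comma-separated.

Ford, Cove, Ford, Ridge, Delta

P1 → Ford (d²=66988340.00)
P2 → Cove (d²=709858341.00)
P3 → Ford (d²=542037461.00)
P4 → Ridge (d²=64352756.00)
P5 → Delta (d²=375992833.00)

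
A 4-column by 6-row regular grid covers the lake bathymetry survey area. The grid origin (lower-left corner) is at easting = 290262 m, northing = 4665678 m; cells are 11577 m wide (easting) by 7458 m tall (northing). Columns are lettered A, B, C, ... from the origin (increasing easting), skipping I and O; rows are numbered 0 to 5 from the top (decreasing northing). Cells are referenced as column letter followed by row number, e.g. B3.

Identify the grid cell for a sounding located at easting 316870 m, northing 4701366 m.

C1

Column index: ⌊(316870 − 290262) / 11577⌋ = ⌊2.298⌋ = 2 → column C
Row offset from origin: ⌊(4701366 − 4665678) / 7458⌋ = ⌊4.785⌋ = 4 → row 1 (counted from top)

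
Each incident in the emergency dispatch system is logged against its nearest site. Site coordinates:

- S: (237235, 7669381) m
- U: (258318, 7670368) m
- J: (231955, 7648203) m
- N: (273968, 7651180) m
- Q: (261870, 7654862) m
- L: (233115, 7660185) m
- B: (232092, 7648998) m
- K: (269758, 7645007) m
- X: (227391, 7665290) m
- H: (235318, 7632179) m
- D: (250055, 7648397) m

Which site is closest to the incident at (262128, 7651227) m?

Squared distances to each site:
S: 949229165.000; U: 380893981.000; J: 919554505.000; N: 140187809.000; Q: 13279789.000; L: 921999933.000; B: 907129737.000; K: 96905300.000; X: 1404427138.000; H: 1081602404.000; D: 153766229.000.
Minimum at Q.

Q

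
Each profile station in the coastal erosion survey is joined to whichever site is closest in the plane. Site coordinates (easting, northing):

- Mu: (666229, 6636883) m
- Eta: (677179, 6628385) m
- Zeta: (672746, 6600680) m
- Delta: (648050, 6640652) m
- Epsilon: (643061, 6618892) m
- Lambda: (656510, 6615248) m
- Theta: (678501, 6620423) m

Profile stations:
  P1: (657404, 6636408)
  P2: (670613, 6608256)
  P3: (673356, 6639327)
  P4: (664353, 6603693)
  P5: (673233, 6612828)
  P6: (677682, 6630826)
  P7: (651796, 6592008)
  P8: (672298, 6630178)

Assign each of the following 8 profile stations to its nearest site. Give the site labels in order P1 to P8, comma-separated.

P1 → Mu (d²=78106250.00)
P2 → Zeta (d²=61945465.00)
P3 → Mu (d²=56767265.00)
P4 → Zeta (d²=79520618.00)
P5 → Theta (d²=85435849.00)
P6 → Eta (d²=6211490.00)
P7 → Zeta (d²=514106084.00)
P8 → Eta (d²=27039010.00)

Mu, Zeta, Mu, Zeta, Theta, Eta, Zeta, Eta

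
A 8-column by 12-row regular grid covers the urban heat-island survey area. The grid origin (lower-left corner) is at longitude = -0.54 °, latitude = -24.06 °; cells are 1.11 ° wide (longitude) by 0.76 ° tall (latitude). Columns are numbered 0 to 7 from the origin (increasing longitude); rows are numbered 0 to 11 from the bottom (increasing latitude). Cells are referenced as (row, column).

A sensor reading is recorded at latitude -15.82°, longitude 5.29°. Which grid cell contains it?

Column index: ⌊(5.29 − -0.54) / 1.11⌋ = ⌊5.252⌋ = 5
Row offset from origin: ⌊(-15.82 − -24.06) / 0.76⌋ = ⌊10.842⌋ = 10 → row 10

(10, 5)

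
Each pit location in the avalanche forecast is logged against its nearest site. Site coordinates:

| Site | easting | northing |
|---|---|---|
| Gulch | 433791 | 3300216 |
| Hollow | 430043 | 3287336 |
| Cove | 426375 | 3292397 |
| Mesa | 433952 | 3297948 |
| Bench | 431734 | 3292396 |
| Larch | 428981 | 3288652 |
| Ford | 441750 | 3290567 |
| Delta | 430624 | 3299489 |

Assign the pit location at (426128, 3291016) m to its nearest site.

Cove

Squared distances to each site:
Gulch: 143361569.000; Hollow: 28869625.000; Cove: 1968170.000; Mesa: 109267600.000; Bench: 33331636.000; Larch: 13728105.000; Ford: 244248485.000; Delta: 92005745.000.
Minimum at Cove.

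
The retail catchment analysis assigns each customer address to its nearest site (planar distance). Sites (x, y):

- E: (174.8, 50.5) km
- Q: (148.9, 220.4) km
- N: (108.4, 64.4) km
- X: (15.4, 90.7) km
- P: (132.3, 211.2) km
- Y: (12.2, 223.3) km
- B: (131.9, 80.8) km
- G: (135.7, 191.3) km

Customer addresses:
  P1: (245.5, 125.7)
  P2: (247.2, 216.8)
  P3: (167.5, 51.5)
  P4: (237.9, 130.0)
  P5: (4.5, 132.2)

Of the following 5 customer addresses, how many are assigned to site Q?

1

P1 → E
P2 → Q
P3 → E
P4 → E
P5 → X
1 of the 5 goes to Q.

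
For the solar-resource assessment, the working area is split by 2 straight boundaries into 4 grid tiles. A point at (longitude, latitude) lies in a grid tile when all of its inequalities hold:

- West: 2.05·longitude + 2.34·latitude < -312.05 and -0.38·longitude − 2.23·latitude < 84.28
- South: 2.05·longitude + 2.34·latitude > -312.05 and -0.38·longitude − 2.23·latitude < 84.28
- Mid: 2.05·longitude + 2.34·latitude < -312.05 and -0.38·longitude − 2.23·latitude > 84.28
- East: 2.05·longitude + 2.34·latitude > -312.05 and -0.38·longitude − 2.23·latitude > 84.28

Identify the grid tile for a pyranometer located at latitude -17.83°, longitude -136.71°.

2.05·-136.71 + 2.34·-17.83 = -321.978, which is < -312.05
-0.38·-136.71 − 2.23·-17.83 = 91.711, which is > 84.28
This sign pattern matches Mid.

Mid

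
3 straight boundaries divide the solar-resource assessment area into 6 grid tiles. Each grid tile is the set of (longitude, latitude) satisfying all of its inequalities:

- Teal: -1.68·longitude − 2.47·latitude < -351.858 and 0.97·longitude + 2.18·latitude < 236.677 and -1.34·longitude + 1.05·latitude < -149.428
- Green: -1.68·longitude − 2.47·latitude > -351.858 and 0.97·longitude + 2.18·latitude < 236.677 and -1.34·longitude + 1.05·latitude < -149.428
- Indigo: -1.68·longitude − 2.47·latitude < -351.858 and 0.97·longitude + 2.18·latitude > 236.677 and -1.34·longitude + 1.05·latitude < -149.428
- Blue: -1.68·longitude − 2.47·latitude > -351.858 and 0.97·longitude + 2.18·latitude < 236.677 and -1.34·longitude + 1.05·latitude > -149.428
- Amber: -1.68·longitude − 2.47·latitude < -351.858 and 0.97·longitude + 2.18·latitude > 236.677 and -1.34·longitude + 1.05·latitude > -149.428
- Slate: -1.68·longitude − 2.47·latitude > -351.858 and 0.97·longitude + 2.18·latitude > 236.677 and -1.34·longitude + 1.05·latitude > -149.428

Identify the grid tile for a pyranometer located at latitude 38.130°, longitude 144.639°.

Green

-1.68·144.639 − 2.47·38.130 = -337.175, which is > -351.858
0.97·144.639 + 2.18·38.130 = 223.423, which is < 236.677
-1.34·144.639 + 1.05·38.130 = -153.780, which is < -149.428
This sign pattern matches Green.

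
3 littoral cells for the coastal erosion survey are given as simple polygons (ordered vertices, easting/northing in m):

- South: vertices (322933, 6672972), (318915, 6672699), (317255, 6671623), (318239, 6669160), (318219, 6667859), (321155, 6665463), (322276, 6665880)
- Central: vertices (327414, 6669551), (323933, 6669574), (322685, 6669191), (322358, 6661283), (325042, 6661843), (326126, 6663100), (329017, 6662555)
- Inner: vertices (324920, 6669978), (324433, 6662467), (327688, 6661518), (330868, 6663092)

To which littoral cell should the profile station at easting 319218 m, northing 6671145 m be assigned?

South

Cast a ray rightward from (319218, 6671145). For each polygon, the edges (by vertex number in listed order) whose endpoints lie on opposite sides of northing = 6671145, where each meets that height, and whether that is right or left of the point:
South: 3–4 at easting≈317446.0 (left), 7–1 at easting≈322763.7 (right) → 1 crossing.
Central: no edge straddles that height → 0 crossings.
Inner: no edge straddles that height → 0 crossings.
Only South has an odd count, so the point is inside South.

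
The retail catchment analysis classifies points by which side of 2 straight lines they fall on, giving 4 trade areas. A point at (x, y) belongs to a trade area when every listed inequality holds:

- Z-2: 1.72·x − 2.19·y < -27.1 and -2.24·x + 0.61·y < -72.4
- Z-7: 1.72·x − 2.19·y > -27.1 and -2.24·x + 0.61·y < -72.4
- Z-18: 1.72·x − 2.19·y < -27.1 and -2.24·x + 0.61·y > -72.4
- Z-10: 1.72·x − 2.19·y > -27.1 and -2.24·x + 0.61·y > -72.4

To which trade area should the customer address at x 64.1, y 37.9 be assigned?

1.72·64.1 − 2.19·37.9 = 27.251, which is > -27.1
-2.24·64.1 + 0.61·37.9 = -120.465, which is < -72.4
This sign pattern matches Z-7.

Z-7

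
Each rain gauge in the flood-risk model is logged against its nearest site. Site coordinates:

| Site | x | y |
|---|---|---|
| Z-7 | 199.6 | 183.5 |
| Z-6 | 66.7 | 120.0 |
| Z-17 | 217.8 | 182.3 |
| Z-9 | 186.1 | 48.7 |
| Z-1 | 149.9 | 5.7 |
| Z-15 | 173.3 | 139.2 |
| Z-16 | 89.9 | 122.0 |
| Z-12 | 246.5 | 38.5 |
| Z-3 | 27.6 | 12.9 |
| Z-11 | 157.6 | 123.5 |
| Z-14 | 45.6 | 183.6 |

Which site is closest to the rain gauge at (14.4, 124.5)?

Squared distances to each site:
Z-7: 37780.040; Z-6: 2755.540; Z-17: 44712.400; Z-9: 35226.530; Z-1: 32473.690; Z-15: 25465.300; Z-16: 5706.500; Z-12: 61266.410; Z-3: 12628.800; Z-11: 20507.240; Z-14: 4466.250.
Minimum at Z-6.

Z-6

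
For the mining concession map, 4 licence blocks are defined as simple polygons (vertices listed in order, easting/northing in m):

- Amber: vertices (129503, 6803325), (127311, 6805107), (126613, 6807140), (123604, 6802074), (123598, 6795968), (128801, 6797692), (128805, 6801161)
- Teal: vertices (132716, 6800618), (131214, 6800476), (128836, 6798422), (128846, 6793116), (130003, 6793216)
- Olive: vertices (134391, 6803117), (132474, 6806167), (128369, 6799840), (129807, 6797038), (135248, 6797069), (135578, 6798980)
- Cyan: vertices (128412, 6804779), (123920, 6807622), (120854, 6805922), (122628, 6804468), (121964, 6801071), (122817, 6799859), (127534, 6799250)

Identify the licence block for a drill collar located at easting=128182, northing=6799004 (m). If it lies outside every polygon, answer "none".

Amber

Cast a ray rightward from (128182, 6799004). For each polygon, the edges (by vertex number in listed order) whose endpoints lie on opposite sides of northing = 6799004, where each meets that height, and whether that is right or left of the point:
Amber: 4–5 at easting≈123601.0 (left), 6–7 at easting≈128802.5 (right) → 1 crossing.
Teal: 2–3 at easting≈129509.8 (right), 5–1 at easting≈132124.4 (right) → 2 crossings.
Olive: 3–4 at easting≈128798.0 (right), 6–1 at easting≈135571.1 (right) → 2 crossings.
Cyan: no edge straddles that height → 0 crossings.
Only Amber has an odd count, so the point is inside Amber.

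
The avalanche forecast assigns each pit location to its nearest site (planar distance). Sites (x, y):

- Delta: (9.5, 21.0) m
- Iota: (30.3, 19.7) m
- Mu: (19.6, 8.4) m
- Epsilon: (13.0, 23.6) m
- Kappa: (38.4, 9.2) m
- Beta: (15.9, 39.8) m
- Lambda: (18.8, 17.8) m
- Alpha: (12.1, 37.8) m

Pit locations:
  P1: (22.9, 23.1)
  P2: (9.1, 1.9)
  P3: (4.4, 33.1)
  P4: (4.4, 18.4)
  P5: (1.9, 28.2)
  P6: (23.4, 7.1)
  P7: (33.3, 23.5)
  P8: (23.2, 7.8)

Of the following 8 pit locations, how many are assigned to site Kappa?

P1 → Lambda
P2 → Mu
P3 → Alpha
P4 → Delta
P5 → Delta
P6 → Mu
P7 → Iota
P8 → Mu
0 of the 8 go to Kappa.

0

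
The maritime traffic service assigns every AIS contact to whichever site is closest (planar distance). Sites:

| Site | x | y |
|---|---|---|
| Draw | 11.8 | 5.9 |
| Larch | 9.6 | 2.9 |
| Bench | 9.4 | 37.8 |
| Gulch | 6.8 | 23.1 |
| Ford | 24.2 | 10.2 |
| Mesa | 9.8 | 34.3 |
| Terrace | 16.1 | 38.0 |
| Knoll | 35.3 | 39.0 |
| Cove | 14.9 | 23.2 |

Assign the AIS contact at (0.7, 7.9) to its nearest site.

Larch

Squared distances to each site:
Draw: 127.210; Larch: 104.210; Bench: 969.700; Gulch: 268.250; Ford: 557.540; Mesa: 779.770; Terrace: 1143.170; Knoll: 2164.370; Cove: 435.730.
Minimum at Larch.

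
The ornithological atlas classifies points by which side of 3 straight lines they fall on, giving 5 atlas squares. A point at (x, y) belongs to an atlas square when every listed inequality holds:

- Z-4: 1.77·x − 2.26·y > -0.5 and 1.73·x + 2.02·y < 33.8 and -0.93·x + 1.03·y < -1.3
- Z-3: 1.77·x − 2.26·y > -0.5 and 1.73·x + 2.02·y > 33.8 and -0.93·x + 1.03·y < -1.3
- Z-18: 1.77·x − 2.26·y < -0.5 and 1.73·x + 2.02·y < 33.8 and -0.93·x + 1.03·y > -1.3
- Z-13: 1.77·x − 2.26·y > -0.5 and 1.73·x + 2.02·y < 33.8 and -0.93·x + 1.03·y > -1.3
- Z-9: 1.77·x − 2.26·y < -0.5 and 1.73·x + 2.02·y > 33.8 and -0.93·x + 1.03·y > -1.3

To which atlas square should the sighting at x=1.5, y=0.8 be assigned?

1.77·1.5 − 2.26·0.8 = 0.847, which is > -0.5
1.73·1.5 + 2.02·0.8 = 4.211, which is < 33.8
-0.93·1.5 + 1.03·0.8 = -0.571, which is > -1.3
This sign pattern matches Z-13.

Z-13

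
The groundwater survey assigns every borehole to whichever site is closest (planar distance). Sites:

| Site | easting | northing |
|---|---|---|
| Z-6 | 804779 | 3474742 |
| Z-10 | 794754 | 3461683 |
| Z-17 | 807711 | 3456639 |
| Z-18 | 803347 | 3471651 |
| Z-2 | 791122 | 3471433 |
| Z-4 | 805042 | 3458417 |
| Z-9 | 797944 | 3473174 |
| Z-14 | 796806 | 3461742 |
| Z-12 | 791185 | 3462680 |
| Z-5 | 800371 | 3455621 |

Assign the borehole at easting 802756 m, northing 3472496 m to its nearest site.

Squared distances to each site:
Z-6: 9137045.000; Z-10: 180952973.000; Z-17: 275996474.000; Z-18: 1063306.000; Z-2: 136479925.000; Z-4: 203444037.000; Z-9: 23615028.000; Z-14: 151051016.000; Z-12: 230241897.000; Z-5: 290453850.000.
Minimum at Z-18.

Z-18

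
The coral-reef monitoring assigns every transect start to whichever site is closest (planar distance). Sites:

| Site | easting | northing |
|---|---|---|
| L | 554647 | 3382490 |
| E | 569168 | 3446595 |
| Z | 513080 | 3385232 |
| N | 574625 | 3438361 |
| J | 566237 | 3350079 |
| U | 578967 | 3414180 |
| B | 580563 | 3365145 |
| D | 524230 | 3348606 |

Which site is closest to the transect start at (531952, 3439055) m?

E

Squared distances to each site:
L: 3714662250.000; E: 1441882256.000; Z: 3253067713.000; N: 1821466565.000; J: 9092189801.000; U: 2829175850.000; B: 7825717421.000; D: 8240650885.000.
Minimum at E.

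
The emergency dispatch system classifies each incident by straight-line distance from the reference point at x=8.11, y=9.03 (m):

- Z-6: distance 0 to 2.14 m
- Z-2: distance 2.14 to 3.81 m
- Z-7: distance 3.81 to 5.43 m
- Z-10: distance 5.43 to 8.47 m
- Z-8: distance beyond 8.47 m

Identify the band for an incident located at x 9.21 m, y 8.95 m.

Distance = √((9.21−8.11)² + (8.95−9.03)²) = √(1.210 + 0.006) = 1.103 m.
0 ≤ 1.103 < 2.14 → Z-6.

Z-6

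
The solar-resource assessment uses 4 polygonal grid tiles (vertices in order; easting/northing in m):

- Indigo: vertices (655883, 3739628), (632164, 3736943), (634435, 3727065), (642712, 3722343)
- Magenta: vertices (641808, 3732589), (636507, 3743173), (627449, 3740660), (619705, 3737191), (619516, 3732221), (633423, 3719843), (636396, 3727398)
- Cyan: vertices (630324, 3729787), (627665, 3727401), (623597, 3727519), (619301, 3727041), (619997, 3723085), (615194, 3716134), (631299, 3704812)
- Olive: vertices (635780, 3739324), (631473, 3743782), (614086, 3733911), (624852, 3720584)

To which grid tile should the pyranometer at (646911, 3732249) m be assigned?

Indigo

Cast a ray rightward from (646911, 3732249). For each polygon, the edges (by vertex number in listed order) whose endpoints lie on opposite sides of northing = 3732249, where each meets that height, and whether that is right or left of the point:
Indigo: 2–3 at easting≈633243.2 (left), 4–1 at easting≈650260.3 (right) → 1 crossing.
Magenta: 4–5 at easting≈619517.1 (left), 7–1 at easting≈641453.5 (left) → 0 crossings.
Cyan: no edge straddles that height → 0 crossings.
Olive: 3–4 at easting≈615428.6 (left), 4–1 at easting≈631654.3 (left) → 0 crossings.
Only Indigo has an odd count, so the point is inside Indigo.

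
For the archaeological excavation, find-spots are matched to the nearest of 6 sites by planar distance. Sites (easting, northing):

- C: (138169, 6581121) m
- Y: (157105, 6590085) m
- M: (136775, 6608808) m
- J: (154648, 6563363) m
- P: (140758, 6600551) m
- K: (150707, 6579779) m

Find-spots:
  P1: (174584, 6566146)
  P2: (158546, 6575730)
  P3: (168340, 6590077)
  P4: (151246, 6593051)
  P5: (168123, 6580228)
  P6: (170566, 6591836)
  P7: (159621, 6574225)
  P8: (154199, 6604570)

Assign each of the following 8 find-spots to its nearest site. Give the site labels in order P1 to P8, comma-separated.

J, K, Y, Y, Y, Y, K, P

P1 → J (d²=405189185.00)
P2 → K (d²=77844322.00)
P3 → Y (d²=126225289.00)
P4 → Y (d²=43125037.00)
P5 → Y (d²=218556773.00)
P6 → Y (d²=184264522.00)
P7 → K (d²=110306312.00)
P8 → P (d²=196812842.00)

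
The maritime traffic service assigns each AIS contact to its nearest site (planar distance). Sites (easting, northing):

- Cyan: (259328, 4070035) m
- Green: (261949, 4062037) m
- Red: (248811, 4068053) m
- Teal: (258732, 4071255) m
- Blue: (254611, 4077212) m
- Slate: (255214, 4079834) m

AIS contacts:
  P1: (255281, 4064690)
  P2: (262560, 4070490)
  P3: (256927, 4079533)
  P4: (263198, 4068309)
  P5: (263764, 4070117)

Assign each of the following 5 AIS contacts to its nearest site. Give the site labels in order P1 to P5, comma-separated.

Cyan, Cyan, Slate, Cyan, Cyan

P1 → Cyan (d²=44947234.00)
P2 → Cyan (d²=10652849.00)
P3 → Slate (d²=3024970.00)
P4 → Cyan (d²=17955976.00)
P5 → Cyan (d²=19684820.00)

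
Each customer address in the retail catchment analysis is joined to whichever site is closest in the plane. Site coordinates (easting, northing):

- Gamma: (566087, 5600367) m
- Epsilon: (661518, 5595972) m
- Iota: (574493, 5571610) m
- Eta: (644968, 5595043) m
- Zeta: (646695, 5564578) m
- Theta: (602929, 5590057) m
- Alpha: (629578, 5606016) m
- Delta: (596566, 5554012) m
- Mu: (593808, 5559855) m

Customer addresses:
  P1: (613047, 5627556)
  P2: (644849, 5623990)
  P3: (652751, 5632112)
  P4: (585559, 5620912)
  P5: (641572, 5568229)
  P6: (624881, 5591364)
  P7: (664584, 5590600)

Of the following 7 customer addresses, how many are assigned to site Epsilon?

1

P1 → Alpha
P2 → Alpha
P3 → Alpha
P4 → Gamma
P5 → Zeta
P6 → Alpha
P7 → Epsilon
1 of the 7 goes to Epsilon.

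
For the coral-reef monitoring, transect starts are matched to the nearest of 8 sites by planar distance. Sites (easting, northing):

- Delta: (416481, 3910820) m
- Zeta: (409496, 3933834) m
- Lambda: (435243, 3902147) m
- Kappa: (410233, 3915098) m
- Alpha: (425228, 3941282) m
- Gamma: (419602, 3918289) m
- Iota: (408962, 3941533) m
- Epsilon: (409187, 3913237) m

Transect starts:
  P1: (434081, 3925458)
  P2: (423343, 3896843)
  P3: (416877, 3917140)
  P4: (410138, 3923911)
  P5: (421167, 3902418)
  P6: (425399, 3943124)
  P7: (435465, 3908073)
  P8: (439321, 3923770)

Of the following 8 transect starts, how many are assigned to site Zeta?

0

P1 → Gamma
P2 → Lambda
P3 → Gamma
P4 → Kappa
P5 → Delta
P6 → Alpha
P7 → Lambda
P8 → Gamma
0 of the 8 go to Zeta.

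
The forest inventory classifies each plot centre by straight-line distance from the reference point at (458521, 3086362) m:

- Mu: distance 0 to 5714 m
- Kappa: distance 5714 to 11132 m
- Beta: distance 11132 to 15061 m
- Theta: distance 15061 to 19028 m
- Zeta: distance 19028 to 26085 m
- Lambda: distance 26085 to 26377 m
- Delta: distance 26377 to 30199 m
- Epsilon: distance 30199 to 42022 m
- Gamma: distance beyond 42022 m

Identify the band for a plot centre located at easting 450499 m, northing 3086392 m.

Distance = √((450499−458521)² + (3086392−3086362)²) = √(64352484.000 + 900.000) = 8022.056 m.
5714 ≤ 8022.056 < 11132 → Kappa.

Kappa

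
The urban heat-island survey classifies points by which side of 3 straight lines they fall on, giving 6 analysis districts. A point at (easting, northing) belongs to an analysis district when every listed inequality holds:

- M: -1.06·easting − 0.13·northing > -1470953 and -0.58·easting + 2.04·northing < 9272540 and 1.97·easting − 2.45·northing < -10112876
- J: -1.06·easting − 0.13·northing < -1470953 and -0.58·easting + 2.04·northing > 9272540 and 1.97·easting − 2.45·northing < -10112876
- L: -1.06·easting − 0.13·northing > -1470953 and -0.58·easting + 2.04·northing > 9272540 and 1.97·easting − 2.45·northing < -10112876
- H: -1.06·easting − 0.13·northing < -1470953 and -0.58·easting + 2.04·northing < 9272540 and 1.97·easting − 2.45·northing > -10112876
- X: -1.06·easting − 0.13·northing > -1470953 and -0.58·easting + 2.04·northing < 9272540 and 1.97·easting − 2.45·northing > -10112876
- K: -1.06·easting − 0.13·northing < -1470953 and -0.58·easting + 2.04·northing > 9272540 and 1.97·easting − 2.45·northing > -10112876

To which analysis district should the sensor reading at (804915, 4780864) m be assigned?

J

-1.06·804915 − 0.13·4780864 = -1474722.220, which is < -1470953
-0.58·804915 + 2.04·4780864 = 9286111.860, which is > 9272540
1.97·804915 − 2.45·4780864 = -10127434.250, which is < -10112876
This sign pattern matches J.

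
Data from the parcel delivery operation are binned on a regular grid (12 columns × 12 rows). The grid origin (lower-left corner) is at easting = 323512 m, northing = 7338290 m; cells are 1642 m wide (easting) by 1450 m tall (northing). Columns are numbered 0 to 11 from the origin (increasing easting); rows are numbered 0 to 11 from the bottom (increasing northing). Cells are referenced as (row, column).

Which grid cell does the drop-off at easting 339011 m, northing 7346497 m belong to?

(5, 9)

Column index: ⌊(339011 − 323512) / 1642⌋ = ⌊9.439⌋ = 9
Row offset from origin: ⌊(7346497 − 7338290) / 1450⌋ = ⌊5.660⌋ = 5 → row 5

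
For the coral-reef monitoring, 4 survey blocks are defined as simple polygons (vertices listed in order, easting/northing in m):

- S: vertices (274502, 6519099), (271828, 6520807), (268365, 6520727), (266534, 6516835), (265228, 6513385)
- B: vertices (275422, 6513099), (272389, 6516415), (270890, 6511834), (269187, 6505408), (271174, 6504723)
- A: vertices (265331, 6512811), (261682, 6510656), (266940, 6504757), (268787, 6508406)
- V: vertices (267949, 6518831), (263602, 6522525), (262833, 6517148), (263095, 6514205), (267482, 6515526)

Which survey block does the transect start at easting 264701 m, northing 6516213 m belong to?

Cast a ray rightward from (264701, 6516213). For each polygon, the edges (by vertex number in listed order) whose endpoints lie on opposite sides of northing = 6516213, where each meets that height, and whether that is right or left of the point:
S: 4–5 at easting≈266298.5 (right), 5–1 at easting≈269817.9 (right) → 2 crossings.
B: 1–2 at easting≈272573.8 (right), 2–3 at easting≈272322.9 (right) → 2 crossings.
A: no edge straddles that height → 0 crossings.
V: 3–4 at easting≈262916.2 (left), 5–1 at easting≈267579.1 (right) → 1 crossing.
Only V has an odd count, so the point is inside V.

V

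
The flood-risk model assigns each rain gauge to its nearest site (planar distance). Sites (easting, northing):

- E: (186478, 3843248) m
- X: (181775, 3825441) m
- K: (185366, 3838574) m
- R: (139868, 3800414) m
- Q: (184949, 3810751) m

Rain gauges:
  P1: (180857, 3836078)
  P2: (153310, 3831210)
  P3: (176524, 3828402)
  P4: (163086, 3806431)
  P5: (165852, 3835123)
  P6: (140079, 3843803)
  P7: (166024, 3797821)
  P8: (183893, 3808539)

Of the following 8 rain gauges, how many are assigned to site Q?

P1 → K
P2 → X
P3 → X
P4 → Q
P5 → X
P6 → R
P7 → Q
P8 → Q
3 of the 8 go to Q.

3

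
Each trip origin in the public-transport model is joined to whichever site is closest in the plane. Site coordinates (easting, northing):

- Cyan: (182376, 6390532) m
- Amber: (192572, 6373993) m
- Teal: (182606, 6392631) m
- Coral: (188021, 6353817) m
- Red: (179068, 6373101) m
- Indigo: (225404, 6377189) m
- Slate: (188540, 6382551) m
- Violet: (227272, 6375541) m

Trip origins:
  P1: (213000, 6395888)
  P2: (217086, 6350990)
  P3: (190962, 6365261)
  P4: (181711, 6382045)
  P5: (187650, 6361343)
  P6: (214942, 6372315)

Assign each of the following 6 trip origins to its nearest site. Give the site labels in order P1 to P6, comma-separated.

Indigo, Violet, Amber, Slate, Coral, Indigo

P1 → Indigo (d²=503511817.00)
P2 → Violet (d²=706506197.00)
P3 → Amber (d²=78839924.00)
P4 → Slate (d²=46891277.00)
P5 → Coral (d²=56778317.00)
P6 → Indigo (d²=133209320.00)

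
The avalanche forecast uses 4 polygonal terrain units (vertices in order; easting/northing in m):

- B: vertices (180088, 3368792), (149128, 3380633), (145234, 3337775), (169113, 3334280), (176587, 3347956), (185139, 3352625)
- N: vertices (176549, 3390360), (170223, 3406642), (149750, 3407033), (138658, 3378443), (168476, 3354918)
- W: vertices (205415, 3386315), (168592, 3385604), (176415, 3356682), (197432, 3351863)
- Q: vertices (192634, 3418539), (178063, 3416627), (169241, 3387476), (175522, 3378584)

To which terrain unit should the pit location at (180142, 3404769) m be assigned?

Q

Cast a ray rightward from (180142, 3404769). For each polygon, the edges (by vertex number in listed order) whose endpoints lie on opposite sides of northing = 3404769, where each meets that height, and whether that is right or left of the point:
B: no edge straddles that height → 0 crossings.
N: 1–2 at easting≈170950.7 (left), 3–4 at easting≈148871.6 (left) → 0 crossings.
W: no edge straddles that height → 0 crossings.
Q: 2–3 at easting≈174474.4 (left), 4–1 at easting≈186736.6 (right) → 1 crossing.
Only Q has an odd count, so the point is inside Q.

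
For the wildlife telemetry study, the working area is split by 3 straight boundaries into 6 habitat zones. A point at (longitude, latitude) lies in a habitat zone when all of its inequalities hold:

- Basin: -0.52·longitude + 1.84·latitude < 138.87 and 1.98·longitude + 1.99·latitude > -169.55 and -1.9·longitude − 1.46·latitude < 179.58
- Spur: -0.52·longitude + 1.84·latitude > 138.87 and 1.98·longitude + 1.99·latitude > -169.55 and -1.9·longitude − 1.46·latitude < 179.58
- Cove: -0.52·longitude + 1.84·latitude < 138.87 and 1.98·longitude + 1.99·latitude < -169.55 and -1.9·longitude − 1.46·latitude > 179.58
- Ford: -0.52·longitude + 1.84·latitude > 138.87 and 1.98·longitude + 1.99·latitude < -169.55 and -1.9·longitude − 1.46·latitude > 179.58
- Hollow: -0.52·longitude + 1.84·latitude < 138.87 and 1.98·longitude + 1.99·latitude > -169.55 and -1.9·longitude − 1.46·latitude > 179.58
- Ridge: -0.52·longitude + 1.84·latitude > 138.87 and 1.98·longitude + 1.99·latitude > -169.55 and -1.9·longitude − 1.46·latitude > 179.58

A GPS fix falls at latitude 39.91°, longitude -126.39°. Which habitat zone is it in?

Ford

-0.52·-126.39 + 1.84·39.91 = 139.157, which is > 138.87
1.98·-126.39 + 1.99·39.91 = -170.831, which is < -169.55
-1.9·-126.39 − 1.46·39.91 = 181.872, which is > 179.58
This sign pattern matches Ford.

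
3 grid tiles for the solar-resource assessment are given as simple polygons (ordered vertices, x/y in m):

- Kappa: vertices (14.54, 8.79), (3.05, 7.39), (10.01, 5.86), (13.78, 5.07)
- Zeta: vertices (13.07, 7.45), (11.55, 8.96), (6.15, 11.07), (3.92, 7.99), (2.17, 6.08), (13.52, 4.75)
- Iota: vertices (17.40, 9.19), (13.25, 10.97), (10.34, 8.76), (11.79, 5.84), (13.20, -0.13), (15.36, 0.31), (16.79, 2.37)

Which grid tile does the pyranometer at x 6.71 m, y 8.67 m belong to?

Zeta

Cast a ray rightward from (6.71, 8.67). For each polygon, the edges (by vertex number in listed order) whose endpoints lie on opposite sides of y = 8.67, where each meets that height, and whether that is right or left of the point:
Kappa: 1–2 at x≈13.555 (right), 4–1 at x≈14.515 (right) → 2 crossings.
Zeta: 1–2 at x≈11.842 (right), 3–4 at x≈4.412 (left) → 1 crossing.
Iota: 3–4 at x≈10.385 (right), 7–1 at x≈17.353 (right) → 2 crossings.
Only Zeta has an odd count, so the point is inside Zeta.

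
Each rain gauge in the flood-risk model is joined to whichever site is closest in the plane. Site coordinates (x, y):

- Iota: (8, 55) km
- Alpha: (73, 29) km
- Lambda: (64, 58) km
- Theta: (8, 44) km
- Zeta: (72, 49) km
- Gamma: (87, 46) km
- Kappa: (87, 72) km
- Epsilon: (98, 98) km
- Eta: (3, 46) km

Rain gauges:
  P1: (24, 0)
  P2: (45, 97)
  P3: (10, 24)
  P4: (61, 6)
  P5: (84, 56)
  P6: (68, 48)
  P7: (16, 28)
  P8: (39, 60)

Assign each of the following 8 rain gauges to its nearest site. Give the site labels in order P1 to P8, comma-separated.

P1 → Theta (d²=2192.00)
P2 → Lambda (d²=1882.00)
P3 → Theta (d²=404.00)
P4 → Alpha (d²=673.00)
P5 → Gamma (d²=109.00)
P6 → Zeta (d²=17.00)
P7 → Theta (d²=320.00)
P8 → Lambda (d²=629.00)

Theta, Lambda, Theta, Alpha, Gamma, Zeta, Theta, Lambda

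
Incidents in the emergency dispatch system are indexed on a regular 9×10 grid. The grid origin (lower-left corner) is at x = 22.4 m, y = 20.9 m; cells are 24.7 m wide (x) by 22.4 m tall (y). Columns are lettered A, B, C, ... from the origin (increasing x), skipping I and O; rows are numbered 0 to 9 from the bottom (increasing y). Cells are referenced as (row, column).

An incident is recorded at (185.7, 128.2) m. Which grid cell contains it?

Column index: ⌊(185.7 − 22.4) / 24.7⌋ = ⌊6.611⌋ = 6 → column G
Row offset from origin: ⌊(128.2 − 20.9) / 22.4⌋ = ⌊4.790⌋ = 4 → row 4

(4, G)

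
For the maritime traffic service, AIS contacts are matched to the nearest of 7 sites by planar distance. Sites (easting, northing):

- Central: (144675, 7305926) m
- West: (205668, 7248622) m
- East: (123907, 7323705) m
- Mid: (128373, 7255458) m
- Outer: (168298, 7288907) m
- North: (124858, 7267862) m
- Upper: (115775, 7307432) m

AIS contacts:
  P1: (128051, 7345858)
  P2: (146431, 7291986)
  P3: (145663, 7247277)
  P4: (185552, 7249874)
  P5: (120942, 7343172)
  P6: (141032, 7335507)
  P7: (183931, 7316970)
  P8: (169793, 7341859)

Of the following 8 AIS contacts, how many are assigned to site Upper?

P1 → East
P2 → Central
P3 → Mid
P4 → West
P5 → East
P6 → East
P7 → Outer
P8 → Central
0 of the 8 go to Upper.

0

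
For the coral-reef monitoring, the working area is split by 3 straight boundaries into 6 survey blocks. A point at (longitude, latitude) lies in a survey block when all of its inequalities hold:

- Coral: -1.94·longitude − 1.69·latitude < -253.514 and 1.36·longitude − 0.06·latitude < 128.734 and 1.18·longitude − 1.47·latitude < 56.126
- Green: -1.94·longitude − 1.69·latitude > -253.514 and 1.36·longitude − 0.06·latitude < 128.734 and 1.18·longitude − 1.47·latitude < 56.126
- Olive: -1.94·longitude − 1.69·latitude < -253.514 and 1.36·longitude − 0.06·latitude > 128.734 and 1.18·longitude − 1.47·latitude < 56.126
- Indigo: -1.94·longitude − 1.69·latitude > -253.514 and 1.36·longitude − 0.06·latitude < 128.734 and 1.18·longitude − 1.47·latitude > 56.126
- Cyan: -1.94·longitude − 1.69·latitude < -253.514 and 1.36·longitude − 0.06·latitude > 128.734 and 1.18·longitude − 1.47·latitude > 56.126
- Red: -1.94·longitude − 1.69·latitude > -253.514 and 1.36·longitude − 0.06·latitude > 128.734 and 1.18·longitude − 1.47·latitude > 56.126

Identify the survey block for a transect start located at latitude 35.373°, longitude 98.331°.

-1.94·98.331 − 1.69·35.373 = -250.543, which is > -253.514
1.36·98.331 − 0.06·35.373 = 131.608, which is > 128.734
1.18·98.331 − 1.47·35.373 = 64.032, which is > 56.126
This sign pattern matches Red.

Red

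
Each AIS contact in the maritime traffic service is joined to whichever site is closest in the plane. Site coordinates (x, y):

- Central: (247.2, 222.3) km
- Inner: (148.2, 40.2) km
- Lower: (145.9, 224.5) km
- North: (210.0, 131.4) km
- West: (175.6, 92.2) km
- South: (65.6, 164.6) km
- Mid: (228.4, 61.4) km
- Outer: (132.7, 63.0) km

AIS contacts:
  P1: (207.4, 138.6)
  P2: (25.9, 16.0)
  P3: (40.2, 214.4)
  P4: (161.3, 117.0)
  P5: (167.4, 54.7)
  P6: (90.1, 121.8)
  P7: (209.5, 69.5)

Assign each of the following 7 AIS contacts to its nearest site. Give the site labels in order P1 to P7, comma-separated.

North, Outer, South, West, Inner, South, Mid

P1 → North (d²=58.60)
P2 → Outer (d²=13615.24)
P3 → South (d²=3125.20)
P4 → West (d²=819.53)
P5 → Inner (d²=578.89)
P6 → South (d²=2432.09)
P7 → Mid (d²=422.82)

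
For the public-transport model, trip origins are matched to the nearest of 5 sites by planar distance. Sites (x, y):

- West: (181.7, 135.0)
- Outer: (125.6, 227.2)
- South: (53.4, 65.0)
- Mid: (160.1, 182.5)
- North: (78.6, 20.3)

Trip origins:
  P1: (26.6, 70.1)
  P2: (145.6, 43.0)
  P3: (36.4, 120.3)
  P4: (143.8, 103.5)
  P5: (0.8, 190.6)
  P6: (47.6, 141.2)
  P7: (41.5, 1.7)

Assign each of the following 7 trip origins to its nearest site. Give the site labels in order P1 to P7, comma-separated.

P1 → South (d²=744.25)
P2 → North (d²=5004.29)
P3 → South (d²=3347.09)
P4 → West (d²=2428.66)
P5 → Outer (d²=16914.60)
P6 → South (d²=5840.08)
P7 → North (d²=1722.37)

South, North, South, West, Outer, South, North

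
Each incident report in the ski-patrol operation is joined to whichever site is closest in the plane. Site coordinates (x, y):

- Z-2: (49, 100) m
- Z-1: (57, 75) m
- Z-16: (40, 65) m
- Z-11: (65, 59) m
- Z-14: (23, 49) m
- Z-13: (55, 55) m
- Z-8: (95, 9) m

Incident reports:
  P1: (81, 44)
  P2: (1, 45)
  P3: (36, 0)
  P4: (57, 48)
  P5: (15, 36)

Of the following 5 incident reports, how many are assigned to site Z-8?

0

P1 → Z-11
P2 → Z-14
P3 → Z-14
P4 → Z-13
P5 → Z-14
0 of the 5 go to Z-8.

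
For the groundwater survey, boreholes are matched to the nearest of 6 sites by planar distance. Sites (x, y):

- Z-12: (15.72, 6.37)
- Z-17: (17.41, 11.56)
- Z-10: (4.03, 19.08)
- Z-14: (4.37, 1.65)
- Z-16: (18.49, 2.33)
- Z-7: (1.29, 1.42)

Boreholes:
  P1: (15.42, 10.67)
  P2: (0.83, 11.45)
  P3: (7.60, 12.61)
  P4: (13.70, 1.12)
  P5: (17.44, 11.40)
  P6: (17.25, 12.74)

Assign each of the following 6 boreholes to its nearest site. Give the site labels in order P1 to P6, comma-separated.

P1 → Z-17 (d²=4.75)
P2 → Z-10 (d²=68.46)
P3 → Z-10 (d²=54.61)
P4 → Z-16 (d²=24.41)
P5 → Z-17 (d²=0.03)
P6 → Z-17 (d²=1.42)

Z-17, Z-10, Z-10, Z-16, Z-17, Z-17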